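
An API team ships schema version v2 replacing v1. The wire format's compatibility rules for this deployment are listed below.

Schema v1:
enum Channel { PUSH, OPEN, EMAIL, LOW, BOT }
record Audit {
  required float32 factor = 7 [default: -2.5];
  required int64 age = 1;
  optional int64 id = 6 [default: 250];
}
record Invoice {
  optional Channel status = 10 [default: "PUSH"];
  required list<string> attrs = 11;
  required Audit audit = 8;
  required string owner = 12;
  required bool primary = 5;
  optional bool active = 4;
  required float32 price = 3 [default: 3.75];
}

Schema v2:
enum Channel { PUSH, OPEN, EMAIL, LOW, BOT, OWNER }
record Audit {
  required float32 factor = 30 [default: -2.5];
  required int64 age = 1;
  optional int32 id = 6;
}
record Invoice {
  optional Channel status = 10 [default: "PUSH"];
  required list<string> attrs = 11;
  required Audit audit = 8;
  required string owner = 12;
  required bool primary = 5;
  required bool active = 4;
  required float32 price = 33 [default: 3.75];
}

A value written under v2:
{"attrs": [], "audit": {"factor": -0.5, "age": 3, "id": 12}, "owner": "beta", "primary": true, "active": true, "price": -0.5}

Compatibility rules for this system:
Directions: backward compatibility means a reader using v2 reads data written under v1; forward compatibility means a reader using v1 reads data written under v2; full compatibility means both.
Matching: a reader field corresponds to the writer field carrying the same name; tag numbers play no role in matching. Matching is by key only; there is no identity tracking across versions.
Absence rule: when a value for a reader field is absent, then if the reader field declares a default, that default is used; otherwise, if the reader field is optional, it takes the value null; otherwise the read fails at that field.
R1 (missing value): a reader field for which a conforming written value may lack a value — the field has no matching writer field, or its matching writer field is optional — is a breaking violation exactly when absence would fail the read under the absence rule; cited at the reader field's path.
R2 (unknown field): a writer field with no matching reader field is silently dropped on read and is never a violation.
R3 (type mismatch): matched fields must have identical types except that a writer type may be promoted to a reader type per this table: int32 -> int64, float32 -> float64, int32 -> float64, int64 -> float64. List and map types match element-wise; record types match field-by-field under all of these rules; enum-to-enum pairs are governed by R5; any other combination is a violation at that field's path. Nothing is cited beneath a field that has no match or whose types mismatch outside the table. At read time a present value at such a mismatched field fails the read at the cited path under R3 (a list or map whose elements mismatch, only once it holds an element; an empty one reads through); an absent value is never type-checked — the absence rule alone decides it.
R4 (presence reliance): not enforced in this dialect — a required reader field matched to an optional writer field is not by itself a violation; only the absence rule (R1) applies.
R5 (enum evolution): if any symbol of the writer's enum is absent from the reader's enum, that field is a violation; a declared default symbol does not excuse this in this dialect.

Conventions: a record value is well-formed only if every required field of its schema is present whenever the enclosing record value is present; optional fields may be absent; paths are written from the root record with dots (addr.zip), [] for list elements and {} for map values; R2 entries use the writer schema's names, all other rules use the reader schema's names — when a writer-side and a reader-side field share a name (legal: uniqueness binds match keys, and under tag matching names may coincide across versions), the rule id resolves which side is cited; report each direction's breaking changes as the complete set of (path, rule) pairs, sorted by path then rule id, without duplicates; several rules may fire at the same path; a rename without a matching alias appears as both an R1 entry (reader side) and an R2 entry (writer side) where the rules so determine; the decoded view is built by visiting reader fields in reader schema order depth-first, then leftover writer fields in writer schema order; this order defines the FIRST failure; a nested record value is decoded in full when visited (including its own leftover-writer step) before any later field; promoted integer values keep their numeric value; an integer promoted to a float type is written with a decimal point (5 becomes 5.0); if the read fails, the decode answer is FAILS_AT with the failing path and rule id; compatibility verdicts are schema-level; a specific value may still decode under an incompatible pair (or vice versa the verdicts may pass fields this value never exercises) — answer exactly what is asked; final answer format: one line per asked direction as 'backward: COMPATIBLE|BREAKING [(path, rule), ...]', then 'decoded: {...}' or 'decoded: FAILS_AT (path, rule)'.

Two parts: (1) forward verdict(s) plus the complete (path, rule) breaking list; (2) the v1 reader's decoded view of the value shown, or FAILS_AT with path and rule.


the writer's type comes first in each Invoice pair
forward on Invoice — v1 reading data written by v2:
  status: Channel -> Channel, writer optional; from status
  attrs: list<string> -> list<string>, writer required; from attrs
  audit: Audit -> Audit, writer required; from audit
  owner: string -> string, writer required; from owner
  primary: bool -> bool, writer required; from primary
  active: bool -> bool, writer required; from active
  price: float32 -> float32, writer required; from price
  audit.factor: float32 -> float32, writer required; from audit.factor
  audit.age: int64 -> int64, writer required; from audit.age
  audit.id: int32 -> int64, writer optional; from audit.id
  breaking: (status, R5)
  => forward verdict for Invoice: BREAKING, 1 violation(s)
decode walk for Invoice under reader schema v1:
  status := "PUSH" (missing; default applied)
  attrs := []
  audit.factor := -0.5
  audit.age := 3
  audit.id := 12 (int32 -> int64)
  owner := "beta"
  primary := true
  active := true
  price := -0.5
  => decoded: {"status": "PUSH", "attrs": [], "audit": {"factor": -0.5, "age": 3, "id": 12}, "owner": "beta", "primary": true, "active": true, "price": -0.5}
checking off the Invoice differences that do not matter here:
  field active in record Invoice: optional changed to required -> its effect on Invoice is confined to the backward direction, not asked
  field id in record Audit: type int64 changed to int32 (its default is dropped) -> its effect on Invoice is confined to the backward direction, not asked
  field price in record Invoice: tag 3 changed to 33 -> no rule fires on it in Invoice's dialect; the asked verdict holds
  field factor in record Audit: tag 7 changed to 30 -> no rule fires on it in Invoice's dialect; the asked verdict holds

forward: BREAKING [(status, R5)]; decoded: {"status": "PUSH", "attrs": [], "audit": {"factor": -0.5, "age": 3, "id": 12}, "owner": "beta", "primary": true, "active": true, "price": -0.5}


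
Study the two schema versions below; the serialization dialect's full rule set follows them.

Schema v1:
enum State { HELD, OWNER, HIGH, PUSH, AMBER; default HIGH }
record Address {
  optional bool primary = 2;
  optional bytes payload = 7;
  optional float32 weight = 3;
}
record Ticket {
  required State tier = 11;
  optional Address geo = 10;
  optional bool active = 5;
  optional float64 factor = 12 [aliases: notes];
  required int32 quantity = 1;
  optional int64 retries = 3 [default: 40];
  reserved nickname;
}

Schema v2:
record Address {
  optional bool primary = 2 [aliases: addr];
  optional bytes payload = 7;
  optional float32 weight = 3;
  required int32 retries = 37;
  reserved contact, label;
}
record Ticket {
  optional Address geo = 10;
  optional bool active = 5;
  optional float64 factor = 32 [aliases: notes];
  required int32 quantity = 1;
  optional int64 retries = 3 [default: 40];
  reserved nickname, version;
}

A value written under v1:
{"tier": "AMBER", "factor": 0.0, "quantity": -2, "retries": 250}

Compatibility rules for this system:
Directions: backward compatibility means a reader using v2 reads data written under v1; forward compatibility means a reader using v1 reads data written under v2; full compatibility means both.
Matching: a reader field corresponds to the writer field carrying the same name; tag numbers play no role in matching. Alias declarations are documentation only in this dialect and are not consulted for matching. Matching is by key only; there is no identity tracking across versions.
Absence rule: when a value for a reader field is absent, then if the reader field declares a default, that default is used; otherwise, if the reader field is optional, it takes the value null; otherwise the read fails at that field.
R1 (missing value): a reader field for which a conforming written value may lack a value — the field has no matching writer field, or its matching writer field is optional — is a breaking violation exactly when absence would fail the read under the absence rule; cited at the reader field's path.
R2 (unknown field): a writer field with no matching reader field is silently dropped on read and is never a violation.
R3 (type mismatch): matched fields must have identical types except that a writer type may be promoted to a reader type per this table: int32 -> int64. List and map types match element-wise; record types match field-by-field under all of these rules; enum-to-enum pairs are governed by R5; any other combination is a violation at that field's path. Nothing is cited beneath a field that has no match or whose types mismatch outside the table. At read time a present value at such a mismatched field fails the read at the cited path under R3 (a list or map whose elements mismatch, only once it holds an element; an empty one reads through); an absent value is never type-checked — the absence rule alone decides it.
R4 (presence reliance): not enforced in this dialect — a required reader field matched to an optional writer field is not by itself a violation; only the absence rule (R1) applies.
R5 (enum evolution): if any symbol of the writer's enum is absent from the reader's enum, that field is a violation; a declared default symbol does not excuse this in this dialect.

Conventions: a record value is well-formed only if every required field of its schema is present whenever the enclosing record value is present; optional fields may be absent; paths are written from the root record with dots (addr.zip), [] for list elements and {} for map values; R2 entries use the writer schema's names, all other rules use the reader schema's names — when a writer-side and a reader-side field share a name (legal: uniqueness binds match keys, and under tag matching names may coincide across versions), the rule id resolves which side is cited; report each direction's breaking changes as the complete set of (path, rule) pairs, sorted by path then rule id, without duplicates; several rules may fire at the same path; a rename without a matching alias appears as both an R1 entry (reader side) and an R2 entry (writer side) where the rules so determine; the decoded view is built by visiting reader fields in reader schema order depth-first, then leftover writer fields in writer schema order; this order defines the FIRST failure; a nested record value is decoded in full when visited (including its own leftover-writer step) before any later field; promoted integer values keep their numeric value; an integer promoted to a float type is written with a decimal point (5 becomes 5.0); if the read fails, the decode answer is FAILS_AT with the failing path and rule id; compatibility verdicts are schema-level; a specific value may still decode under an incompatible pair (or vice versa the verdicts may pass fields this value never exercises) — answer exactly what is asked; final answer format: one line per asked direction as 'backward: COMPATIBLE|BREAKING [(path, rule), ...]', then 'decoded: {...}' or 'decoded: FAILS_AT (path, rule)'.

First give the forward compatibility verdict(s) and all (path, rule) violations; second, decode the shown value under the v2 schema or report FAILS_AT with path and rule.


arrows below run writer -> reader for Ticket
forward on Ticket — v1 reading data written by v2:
  tier: no writer match
  geo: Address -> Address, writer optional; from geo
  active: bool -> bool, writer optional; from active
  factor: float64 -> float64, writer optional; from factor
  quantity: int32 -> int32, writer required; from quantity
  retries: int64 -> int64, writer optional; from retries
  geo.primary: bool -> bool, writer optional; from geo.primary
  geo.payload: bytes -> bytes, writer optional; from geo.payload
  geo.weight: float32 -> float32, writer optional; from geo.weight
  geo.retries (writer side), unknown to reader
  R1 fires at tier
  forward on Ticket therefore BREAKING (1)
decoding the Ticket value with the v2 reader:
  geo := null (not supplied -> null)
  active := null (not supplied -> null)
  factor := 0.0
  quantity := -2
  retries := 250
  writer tier: unmatched, discarded
  => decoded: {"geo": null, "active": null, "factor": 0.0, "quantity": -2, "retries": 250}
remaining Ticket differences; none change what is asked:
  field factor in record Ticket: tag 12 changed to 32 -> triggers nothing under Ticket's printed rules — same verdict
  added field retries to record Address: required int32, tag 37 (in v2 it sits last) -> fires only in the backward direction of Ticket, which is not asked here

forward: BREAKING [(tier, R1)]; decoded: {"geo": null, "active": null, "factor": 0.0, "quantity": -2, "retries": 250}


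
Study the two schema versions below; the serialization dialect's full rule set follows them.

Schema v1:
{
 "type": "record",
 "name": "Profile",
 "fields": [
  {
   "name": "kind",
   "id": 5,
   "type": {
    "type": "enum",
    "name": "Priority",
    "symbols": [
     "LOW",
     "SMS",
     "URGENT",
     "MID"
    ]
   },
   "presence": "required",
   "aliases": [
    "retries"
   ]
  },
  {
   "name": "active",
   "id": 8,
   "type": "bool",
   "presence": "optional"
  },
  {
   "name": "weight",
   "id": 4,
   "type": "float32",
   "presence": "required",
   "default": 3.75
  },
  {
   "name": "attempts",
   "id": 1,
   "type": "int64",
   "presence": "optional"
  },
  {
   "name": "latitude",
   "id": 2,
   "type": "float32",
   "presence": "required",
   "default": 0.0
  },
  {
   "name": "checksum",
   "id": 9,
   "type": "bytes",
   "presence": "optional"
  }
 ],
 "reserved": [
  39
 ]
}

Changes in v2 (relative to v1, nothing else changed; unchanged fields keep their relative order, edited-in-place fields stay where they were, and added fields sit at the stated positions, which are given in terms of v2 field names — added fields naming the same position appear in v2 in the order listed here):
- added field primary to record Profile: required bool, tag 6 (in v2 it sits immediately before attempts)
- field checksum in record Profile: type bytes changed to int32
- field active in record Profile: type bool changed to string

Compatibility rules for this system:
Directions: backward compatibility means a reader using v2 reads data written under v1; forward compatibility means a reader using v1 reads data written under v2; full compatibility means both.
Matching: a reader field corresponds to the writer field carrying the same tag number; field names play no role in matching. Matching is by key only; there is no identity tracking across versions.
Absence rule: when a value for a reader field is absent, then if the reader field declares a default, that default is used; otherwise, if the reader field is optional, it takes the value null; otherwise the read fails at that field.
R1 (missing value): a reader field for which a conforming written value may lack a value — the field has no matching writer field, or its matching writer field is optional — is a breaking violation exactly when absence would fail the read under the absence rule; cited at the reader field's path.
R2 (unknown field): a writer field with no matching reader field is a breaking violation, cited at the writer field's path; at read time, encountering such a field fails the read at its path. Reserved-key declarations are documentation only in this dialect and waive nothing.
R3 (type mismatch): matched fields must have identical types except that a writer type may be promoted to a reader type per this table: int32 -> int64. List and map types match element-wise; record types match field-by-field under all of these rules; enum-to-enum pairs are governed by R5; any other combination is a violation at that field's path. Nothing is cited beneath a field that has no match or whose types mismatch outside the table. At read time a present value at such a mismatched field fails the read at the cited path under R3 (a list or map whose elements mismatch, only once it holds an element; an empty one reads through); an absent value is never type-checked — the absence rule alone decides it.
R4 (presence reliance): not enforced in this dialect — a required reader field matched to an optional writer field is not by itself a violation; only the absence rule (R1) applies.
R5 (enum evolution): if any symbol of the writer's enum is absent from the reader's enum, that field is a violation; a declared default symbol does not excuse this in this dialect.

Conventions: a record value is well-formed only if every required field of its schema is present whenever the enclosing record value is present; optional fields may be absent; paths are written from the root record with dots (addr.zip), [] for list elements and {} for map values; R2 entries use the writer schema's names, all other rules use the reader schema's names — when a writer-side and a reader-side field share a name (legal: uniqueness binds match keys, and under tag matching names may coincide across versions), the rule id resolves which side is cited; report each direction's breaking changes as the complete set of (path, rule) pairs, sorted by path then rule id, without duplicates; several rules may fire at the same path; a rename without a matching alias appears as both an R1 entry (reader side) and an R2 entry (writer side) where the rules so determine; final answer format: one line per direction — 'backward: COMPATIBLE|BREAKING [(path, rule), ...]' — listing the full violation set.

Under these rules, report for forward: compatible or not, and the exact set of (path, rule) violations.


in Profile below, arrows point writer -> reader
forward analysis of Profile with v1 as reader and v2 as writer:
  writer required, Priority -> Priority: reader kind maps from writer kind
  writer optional, string -> bool: reader active maps from writer active
  writer required, float32 -> float32: reader weight maps from writer weight
  writer optional, int64 -> int64: reader attempts maps from writer attempts
  writer required, float32 -> float32: reader latitude maps from writer latitude
  writer optional, int32 -> bytes: reader checksum maps from writer checksum
  primary (writer side), unknown to reader
  violation R3 at active
  violation R3 at checksum
  violation R2 at primary
  => forward: BREAKING (3)

forward: BREAKING [(active, R3), (checksum, R3), (primary, R2)]


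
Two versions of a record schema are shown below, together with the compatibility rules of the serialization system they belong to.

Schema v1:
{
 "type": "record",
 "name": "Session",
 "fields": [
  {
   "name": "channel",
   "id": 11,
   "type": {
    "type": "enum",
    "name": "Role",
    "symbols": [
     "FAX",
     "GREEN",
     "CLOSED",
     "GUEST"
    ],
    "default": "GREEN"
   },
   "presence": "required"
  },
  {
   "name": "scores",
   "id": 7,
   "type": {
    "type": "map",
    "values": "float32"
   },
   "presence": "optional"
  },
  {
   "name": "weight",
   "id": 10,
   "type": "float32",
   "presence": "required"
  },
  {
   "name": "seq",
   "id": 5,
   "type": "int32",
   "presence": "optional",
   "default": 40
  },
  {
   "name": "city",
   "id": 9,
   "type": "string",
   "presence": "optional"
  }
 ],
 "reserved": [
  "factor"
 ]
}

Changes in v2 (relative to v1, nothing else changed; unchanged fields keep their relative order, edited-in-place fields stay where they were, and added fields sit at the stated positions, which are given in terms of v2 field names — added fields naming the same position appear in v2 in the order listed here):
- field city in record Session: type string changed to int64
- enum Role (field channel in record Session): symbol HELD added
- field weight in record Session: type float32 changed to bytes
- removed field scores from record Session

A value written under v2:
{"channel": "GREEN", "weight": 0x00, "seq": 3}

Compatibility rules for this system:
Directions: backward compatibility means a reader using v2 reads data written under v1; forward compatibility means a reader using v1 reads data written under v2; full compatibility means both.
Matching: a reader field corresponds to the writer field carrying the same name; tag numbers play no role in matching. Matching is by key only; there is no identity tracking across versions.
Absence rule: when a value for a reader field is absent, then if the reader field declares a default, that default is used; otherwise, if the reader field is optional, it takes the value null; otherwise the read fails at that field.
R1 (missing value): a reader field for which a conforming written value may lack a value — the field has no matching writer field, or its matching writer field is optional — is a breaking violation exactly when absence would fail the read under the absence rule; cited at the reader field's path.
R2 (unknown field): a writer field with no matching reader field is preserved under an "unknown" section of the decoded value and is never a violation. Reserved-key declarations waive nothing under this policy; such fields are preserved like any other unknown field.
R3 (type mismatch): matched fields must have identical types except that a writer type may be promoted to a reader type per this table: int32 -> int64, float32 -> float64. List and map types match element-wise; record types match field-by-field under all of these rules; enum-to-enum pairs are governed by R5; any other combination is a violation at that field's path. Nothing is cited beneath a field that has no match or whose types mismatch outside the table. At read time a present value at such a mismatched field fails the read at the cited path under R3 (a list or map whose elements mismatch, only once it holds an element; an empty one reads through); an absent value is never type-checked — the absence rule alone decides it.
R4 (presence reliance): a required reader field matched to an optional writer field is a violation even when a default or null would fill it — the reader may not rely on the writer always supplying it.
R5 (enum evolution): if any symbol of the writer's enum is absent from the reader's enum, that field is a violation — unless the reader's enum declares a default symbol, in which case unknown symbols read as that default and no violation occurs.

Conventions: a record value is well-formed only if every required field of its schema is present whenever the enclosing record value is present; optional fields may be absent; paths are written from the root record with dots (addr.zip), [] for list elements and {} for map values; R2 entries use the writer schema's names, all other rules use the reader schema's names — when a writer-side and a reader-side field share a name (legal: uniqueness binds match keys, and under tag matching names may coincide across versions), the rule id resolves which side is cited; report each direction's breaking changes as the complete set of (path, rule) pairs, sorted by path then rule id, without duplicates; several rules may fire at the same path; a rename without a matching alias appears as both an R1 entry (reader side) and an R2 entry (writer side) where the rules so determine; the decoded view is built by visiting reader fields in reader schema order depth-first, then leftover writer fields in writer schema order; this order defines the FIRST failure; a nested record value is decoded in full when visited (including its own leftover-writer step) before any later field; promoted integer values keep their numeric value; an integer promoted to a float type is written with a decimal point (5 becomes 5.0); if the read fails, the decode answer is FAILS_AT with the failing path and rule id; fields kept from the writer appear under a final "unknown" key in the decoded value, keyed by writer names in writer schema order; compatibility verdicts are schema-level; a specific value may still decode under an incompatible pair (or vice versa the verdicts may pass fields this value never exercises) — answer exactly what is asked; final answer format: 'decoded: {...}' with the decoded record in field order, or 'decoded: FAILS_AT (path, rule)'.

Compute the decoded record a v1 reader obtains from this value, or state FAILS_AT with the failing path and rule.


each type pair in Session: writer, then reader
migrating the Session value to v1:
  channel := "GREEN"
  scores := null (missing; optional => null)
  read fails at weight under R3
  => FAILS_AT (weight, R3)
the rest of the Session diff is inert for this question:
  field city in record Session: type string changed to int64 -> a verdict-level change on Session — the shown value reads the same
  enum Role (field channel in record Session): symbol HELD added -> no rule fires on it and the decoded Session view is identical with or without it
  removed field scores from record Session -> no rule fires on it and the decoded Session view is identical with or without it

decoded: FAILS_AT (weight, R3)


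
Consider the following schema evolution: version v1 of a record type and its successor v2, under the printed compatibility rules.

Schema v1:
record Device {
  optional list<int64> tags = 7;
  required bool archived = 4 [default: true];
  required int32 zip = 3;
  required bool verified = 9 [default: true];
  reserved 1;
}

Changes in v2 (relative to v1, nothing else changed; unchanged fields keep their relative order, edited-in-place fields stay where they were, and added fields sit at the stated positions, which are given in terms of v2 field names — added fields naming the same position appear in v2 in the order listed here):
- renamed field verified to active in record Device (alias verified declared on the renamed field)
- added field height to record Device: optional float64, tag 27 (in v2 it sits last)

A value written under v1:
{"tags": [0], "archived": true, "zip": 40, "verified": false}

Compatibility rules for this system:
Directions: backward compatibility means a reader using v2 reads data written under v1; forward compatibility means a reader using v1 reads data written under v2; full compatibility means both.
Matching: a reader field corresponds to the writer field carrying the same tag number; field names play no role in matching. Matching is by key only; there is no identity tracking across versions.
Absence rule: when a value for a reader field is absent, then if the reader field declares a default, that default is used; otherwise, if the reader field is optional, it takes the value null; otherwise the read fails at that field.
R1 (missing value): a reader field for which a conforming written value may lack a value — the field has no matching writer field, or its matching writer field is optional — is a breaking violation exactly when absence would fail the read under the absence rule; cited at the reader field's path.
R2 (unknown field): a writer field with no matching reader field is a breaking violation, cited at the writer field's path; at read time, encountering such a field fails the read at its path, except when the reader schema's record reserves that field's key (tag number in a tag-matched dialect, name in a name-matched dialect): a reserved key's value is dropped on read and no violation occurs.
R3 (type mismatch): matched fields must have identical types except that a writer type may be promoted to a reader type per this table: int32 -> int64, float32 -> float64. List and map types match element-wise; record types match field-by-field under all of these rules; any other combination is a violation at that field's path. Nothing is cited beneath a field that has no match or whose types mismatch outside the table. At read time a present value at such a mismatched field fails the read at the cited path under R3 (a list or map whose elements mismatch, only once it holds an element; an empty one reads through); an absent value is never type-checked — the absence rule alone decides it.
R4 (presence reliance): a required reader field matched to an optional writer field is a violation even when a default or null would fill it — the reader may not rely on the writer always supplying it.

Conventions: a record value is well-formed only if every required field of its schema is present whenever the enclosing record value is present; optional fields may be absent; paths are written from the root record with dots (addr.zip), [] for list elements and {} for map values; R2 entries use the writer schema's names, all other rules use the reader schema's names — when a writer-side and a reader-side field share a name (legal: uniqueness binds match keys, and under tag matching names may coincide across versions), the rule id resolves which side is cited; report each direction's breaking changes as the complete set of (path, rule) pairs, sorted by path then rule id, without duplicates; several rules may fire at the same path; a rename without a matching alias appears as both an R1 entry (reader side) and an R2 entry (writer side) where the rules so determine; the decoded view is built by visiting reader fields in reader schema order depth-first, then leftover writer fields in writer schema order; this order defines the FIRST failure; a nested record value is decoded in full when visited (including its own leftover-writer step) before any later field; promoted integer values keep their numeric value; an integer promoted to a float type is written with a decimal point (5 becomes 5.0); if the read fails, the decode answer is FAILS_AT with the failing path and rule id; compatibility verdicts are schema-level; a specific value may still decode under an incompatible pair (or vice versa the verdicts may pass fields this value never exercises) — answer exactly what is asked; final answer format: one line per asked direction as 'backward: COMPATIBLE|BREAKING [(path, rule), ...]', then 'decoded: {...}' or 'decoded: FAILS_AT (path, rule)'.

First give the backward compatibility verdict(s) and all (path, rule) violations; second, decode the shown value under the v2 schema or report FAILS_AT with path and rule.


backward: COMPATIBLE []; decoded: {"tags": [0], "archived": true, "zip": 40, "active": false, "height": null}

each type pair in Device: writer, then reader
backward on Device — v2 reading data written by v1:
  writer optional, list<int64> -> list<int64>: reader tags maps from writer tags
  writer required, bool -> bool: reader archived maps from writer archived
  writer required, int32 -> int32: reader zip maps from writer zip
  writer required, bool -> bool: reader active maps from writer verified
  height has no writer counterpart
  nothing fires on Device: backward is COMPATIBLE
decode (reader v2):
  tags := [0]
  archived := true
  zip := 40
  active := false (from writer verified)
  height := null (not supplied -> null)
  => decoded: {"tags": [0], "archived": true, "zip": 40, "active": false, "height": null}


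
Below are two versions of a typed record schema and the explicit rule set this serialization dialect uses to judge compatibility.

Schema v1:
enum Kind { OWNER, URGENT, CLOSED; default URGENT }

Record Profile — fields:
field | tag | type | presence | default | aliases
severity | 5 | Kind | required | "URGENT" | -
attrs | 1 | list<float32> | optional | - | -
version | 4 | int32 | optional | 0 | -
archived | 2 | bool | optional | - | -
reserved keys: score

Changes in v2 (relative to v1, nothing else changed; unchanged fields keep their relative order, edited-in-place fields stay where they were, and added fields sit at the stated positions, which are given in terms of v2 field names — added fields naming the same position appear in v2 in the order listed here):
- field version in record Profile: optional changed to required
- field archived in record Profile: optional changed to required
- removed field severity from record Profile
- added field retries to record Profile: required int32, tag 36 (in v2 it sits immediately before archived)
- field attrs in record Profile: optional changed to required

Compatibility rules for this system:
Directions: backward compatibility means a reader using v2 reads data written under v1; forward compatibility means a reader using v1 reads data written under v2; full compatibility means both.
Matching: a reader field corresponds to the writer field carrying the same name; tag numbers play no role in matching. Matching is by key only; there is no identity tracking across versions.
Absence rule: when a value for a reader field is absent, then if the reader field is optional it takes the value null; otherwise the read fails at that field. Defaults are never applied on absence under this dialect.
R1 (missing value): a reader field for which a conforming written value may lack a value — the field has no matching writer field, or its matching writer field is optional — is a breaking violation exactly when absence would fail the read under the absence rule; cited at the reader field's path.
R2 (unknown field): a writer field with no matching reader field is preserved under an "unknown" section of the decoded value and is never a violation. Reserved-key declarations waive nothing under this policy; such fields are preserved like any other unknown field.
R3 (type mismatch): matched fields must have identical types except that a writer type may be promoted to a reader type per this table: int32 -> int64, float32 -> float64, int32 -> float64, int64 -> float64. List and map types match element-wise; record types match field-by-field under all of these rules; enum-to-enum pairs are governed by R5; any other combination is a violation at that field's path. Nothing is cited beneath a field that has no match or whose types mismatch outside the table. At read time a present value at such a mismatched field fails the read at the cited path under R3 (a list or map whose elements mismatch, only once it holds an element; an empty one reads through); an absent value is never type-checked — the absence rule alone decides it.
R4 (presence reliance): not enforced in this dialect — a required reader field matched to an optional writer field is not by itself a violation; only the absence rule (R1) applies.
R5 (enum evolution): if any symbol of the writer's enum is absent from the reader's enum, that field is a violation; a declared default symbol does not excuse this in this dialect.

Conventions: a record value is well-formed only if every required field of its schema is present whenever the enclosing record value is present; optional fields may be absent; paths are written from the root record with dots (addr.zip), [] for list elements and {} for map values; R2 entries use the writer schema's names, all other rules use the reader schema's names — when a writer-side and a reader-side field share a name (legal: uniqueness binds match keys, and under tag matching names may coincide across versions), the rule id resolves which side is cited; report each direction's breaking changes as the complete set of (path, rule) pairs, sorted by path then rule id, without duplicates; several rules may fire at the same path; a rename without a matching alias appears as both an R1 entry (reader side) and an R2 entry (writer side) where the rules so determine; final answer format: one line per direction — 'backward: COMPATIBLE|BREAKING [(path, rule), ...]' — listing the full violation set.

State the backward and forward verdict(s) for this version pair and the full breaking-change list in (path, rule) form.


backward: BREAKING [(archived, R1), (attrs, R1), (retries, R1), (version, R1)]; forward: BREAKING [(severity, R1)]

arrows below run writer -> reader for Profile
backward pass over Profile, reader schema v2, writer schema v1:
  attrs: paired with writer attrs (list<float32> -> list<float32>; writer optional)
  version: paired with writer version (int32 -> int32; writer optional)
  retries: no writer-side match
  archived: paired with writer archived (bool -> bool; writer optional)
  leftover writer field: severity
  R1 fires at archived
  R1 fires at attrs
  R1 fires at retries
  R1 fires at version
  => backward verdict for Profile: BREAKING, 4 violation(s)
forward pass over Profile, reader schema v1, writer schema v2:
  severity: no writer-side match
  attrs: paired with writer attrs (list<float32> -> list<float32>; writer required)
  version: paired with writer version (int32 -> int32; writer required)
  archived: paired with writer archived (bool -> bool; writer required)
  leftover writer field: retries
  R1 fires at severity
  => forward verdict for Profile: BREAKING, 1 violation(s)


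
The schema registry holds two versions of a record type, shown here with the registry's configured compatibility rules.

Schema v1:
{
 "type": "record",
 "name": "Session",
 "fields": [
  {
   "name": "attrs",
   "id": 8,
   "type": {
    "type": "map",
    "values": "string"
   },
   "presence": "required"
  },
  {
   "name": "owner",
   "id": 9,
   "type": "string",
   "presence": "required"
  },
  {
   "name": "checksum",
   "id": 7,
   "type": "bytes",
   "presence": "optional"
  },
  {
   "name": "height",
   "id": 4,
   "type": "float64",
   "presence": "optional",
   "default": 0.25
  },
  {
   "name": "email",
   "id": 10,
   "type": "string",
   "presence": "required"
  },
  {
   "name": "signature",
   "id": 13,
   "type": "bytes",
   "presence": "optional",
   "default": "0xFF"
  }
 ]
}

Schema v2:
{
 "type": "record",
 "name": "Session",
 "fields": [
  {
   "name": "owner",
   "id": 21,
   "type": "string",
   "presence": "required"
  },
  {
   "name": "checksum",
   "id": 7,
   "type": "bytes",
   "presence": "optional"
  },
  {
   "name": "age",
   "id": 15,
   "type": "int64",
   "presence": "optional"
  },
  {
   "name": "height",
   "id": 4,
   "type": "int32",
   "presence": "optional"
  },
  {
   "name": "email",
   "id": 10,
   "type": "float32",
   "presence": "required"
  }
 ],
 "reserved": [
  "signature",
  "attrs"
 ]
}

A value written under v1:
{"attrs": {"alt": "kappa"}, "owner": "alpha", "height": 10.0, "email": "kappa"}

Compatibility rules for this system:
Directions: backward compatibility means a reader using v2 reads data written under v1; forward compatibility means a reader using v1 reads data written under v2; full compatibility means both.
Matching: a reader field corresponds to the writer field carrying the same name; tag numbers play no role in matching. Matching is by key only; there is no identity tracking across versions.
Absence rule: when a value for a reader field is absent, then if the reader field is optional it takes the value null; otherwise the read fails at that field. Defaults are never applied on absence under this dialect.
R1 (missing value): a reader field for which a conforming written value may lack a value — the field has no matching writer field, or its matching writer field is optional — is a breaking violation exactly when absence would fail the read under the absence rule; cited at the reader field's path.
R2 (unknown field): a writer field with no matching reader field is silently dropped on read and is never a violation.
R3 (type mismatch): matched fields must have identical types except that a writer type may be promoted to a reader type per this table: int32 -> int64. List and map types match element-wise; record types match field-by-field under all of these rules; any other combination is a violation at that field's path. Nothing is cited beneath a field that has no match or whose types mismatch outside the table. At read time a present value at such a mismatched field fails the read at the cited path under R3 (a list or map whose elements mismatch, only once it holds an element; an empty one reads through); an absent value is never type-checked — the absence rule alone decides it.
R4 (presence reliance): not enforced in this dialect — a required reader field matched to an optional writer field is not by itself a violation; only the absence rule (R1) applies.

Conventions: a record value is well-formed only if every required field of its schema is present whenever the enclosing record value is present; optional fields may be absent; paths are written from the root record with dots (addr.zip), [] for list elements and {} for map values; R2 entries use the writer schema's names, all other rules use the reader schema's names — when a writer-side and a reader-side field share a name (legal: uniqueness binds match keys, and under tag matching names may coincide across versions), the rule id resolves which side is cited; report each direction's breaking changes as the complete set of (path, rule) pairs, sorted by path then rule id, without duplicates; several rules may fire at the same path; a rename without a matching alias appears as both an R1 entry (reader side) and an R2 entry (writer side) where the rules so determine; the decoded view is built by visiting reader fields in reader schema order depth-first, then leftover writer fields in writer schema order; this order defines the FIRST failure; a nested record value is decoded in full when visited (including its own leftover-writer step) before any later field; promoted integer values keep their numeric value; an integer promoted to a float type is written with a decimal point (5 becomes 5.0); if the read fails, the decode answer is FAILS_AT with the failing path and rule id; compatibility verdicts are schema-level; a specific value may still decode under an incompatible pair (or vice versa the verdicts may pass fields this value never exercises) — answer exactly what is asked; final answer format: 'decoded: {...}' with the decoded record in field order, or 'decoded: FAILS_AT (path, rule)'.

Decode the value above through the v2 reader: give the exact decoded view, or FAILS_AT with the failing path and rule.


arrows below run writer -> reader for Session
decoding the Session value with the v2 reader:
  owner := "alpha"
  checksum := null (missing; optional => null)
  age := null (missing; optional => null)
  read fails at height under R3
  => FAILS_AT (height, R3)
ruling out the remaining Session differences:
  removed field signature from record Session (its key "signature" joins the reserved list) -> fires no rule on Session under this dialect and leaves the result unchanged
  added field age to record Session: optional int64, tag 15 (in v2 it sits immediately before height) -> fires no rule on Session under this dialect and leaves the result unchanged
  removed field attrs from record Session (its key "attrs" joins the reserved list) -> a verdict-level change on Session — the shown value reads the same
  field owner in record Session: tag 9 changed to 21 -> fires no rule on Session under this dialect and leaves the result unchanged
  field email in record Session: type string changed to float32 -> a verdict-level change on Session — the shown value reads the same

decoded: FAILS_AT (height, R3)
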